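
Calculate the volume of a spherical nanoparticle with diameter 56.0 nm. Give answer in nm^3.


Radius r = 56.0/2 = 28 nm
Volume V = (4/3) * pi * r^3
V = (4/3) * pi * (28)^3
V = 91952.32 nm^3

91952.32


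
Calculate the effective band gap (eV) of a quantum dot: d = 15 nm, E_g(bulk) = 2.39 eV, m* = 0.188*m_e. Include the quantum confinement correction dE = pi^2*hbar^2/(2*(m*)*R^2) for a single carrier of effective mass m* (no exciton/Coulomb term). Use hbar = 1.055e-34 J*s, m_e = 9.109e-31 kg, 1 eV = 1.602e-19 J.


Radius R = 15/2 nm = 7.5e-09 m
Confinement energy dE = pi^2 * hbar^2 / (2 * m_eff * m_e * R^2)
dE = pi^2 * (1.055e-34)^2 / (2 * 0.188 * 9.109e-31 * (7.5e-09)^2) J, divided by 1.602e-19 J/eV
dE = 0.0356 eV
Total band gap = E_g(bulk) + dE = 2.39 + 0.0356 = 2.4256 eV

2.4256


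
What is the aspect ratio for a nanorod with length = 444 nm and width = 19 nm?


Aspect ratio AR = length / diameter
AR = 444 / 19
AR = 23.37

23.37


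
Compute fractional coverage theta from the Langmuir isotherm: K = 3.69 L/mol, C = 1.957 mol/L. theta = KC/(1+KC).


Langmuir isotherm: theta = K*C / (1 + K*C)
K*C = 3.69 * 1.957 = 7.22133
theta = 7.22133 / (1 + 7.22133) = 7.22133 / 8.22133
theta = 0.8784

0.8784


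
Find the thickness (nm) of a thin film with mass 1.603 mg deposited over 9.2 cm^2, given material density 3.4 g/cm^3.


Convert: m = 1.603 mg = 1.6030e-06 kg, A = 9.2 cm^2 = 9.2000e-04 m^2, rho = 3.4 g/cm^3 = 3400 kg/m^3
t = m / (A * rho)
t = 1.6030e-06 / (9.2000e-04 * 3400)
t = 5.1247e-07 m = 512.5 nm

512.5


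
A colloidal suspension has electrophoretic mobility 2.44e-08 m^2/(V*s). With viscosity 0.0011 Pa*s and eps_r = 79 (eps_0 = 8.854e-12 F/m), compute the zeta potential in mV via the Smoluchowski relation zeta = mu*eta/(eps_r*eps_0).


Smoluchowski equation: zeta = mu * eta / (eps_r * eps_0)
zeta = 2.44e-08 * 0.0011 / (79 * 8.854e-12)
zeta = 0.038372 V = 38.37 mV

38.37


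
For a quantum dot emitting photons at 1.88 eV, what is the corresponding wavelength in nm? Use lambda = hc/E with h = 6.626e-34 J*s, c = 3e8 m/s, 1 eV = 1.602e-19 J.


Convert energy: E = 1.88 eV = 1.88 * 1.602e-19 = 3.01176e-19 J
lambda = h*c / E = 6.626e-34 * 3e8 / 3.01176e-19
lambda = 6.60013e-07 m = 660.0 nm

660.0


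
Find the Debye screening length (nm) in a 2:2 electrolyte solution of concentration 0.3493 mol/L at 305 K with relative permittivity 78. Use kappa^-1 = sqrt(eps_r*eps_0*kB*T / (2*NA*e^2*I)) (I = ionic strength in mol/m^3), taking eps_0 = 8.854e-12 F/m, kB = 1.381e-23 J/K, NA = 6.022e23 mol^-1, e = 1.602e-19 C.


Ionic strength I = 0.3493 * 2^2 * 1000 = 1397.2 mol/m^3
kappa^-1 = sqrt(78 * 8.854e-12 * 1.381e-23 * 305 / (2 * 6.022e23 * (1.602e-19)^2 * 1397.2))
kappa^-1 = 0.26 nm

0.26


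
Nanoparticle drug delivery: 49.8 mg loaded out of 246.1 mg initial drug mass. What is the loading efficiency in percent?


Drug loading efficiency = (drug loaded / drug initial) * 100
DLE = 49.8 / 246.1 * 100
DLE = 0.2024 * 100
DLE = 20.24%

20.24


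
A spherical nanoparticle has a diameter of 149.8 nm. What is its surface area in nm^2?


Radius r = 149.8/2 = 74.9 nm
Surface area SA = 4 * pi * r^2
SA = 4 * pi * (74.9)^2
SA = 70497.46 nm^2

70497.46


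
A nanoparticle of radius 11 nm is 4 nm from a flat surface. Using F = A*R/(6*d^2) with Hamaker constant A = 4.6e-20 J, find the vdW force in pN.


Convert to SI: R = 11 nm = 1.1e-08 m, d = 4 nm = 4e-09 m
F = A * R / (6 * d^2)
F = 4.6e-20 * 1.1e-08 / (6 * (4e-09)^2)
F = 5.27083e-12 N = 5.271 pN

5.271


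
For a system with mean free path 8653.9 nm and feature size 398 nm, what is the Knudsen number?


Knudsen number Kn = lambda / L
Kn = 8653.9 / 398
Kn = 21.7435

21.7435


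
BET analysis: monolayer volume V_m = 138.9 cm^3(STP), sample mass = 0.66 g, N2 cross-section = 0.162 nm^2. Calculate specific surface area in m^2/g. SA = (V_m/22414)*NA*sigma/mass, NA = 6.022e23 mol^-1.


Number of moles in monolayer = V_m / 22414 = 138.9 / 22414 = 0.00619702
Number of molecules = moles * NA = 0.00619702 * 6.022e23
SA = molecules * sigma / mass
SA = (138.9 / 22414) * 6.022e23 * 0.162e-18 / 0.66
SA = 916.0 m^2/g

916.0


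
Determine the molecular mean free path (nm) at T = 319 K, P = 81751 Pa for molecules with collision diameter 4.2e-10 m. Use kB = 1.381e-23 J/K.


Mean free path: lambda = kB*T / (sqrt(2) * pi * d^2 * P)
lambda = 1.381e-23 * 319 / (sqrt(2) * pi * (4.2e-10)^2 * 81751)
lambda = 6.87587e-08 m
lambda = 68.76 nm

68.76


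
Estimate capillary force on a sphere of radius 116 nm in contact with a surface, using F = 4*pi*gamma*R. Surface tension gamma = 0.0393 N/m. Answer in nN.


Convert radius: R = 116 nm = 1.16e-07 m
F = 4 * pi * gamma * R
F = 4 * pi * 0.0393 * 1.16e-07
F = 5.72876e-08 N = 57.2876 nN

57.2876


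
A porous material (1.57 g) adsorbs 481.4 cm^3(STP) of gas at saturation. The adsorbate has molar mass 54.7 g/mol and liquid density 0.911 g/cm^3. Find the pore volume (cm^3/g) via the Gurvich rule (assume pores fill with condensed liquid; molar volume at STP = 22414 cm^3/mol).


Moles adsorbed n = V_ads / 22414 = 481.4 / 22414 = 2.147765e-02 mol
Liquid volume V_liq = n * M / rho_liq = 2.147765e-02 * 54.7 / 0.911 = 1.28960 cm^3
Specific pore volume V_pore = V_liq / m_sample = 1.28960 / 1.57
V_pore = 0.8214 cm^3/g

0.8214


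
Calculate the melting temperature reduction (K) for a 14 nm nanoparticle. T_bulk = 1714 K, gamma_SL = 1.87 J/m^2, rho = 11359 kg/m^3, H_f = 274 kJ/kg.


Radius R = 14/2 = 7 nm = 7e-09 m
Convert H_f = 274 kJ/kg = 274000 J/kg
dT = 2 * gamma_SL * T_bulk / (rho * H_f * R)
dT = 2 * 1.87 * 1714 / (11359 * 274000 * 7e-09)
dT = 294.2 K

294.2


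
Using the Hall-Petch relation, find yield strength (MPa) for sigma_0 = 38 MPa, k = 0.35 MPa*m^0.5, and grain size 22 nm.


d = 22 nm = 2.2e-08 m
sqrt(d) = 0.000148324
Hall-Petch contribution = k / sqrt(d) = 0.35 / 0.000148324 = 2359.7 MPa
sigma = sigma_0 + k/sqrt(d) = 38 + 2359.7 = 2397.7 MPa

2397.7


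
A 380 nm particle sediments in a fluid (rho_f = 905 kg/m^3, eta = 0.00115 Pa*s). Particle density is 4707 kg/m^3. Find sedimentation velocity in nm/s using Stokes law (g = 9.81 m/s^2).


Radius R = 380/2 nm = 1.9e-07 m
Density difference = 4707 - 905 = 3802 kg/m^3
v = 2 * R^2 * (rho_p - rho_f) * g / (9 * eta)
v = 2 * (1.9e-07)^2 * 3802 * 9.81 / (9 * 0.00115)
v = 2.60182e-07 m/s = 260.1824 nm/s

260.1824


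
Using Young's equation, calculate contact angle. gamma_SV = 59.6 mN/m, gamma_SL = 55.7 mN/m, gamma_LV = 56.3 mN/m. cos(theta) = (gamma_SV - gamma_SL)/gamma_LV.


cos(theta) = (gamma_SV - gamma_SL) / gamma_LV
cos(theta) = (59.6 - 55.7) / 56.3
cos(theta) = 0.069272
theta = arccos(0.069272) = 86.03 degrees

86.03


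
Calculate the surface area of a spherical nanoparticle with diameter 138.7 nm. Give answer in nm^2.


Radius r = 138.7/2 = 69.35 nm
Surface area SA = 4 * pi * r^2
SA = 4 * pi * (69.35)^2
SA = 60436.99 nm^2

60436.99


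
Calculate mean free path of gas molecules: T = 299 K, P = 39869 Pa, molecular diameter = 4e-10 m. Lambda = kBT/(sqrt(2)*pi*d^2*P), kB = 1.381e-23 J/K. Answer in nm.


Mean free path: lambda = kB*T / (sqrt(2) * pi * d^2 * P)
lambda = 1.381e-23 * 299 / (sqrt(2) * pi * (4e-10)^2 * 39869)
lambda = 1.45695e-07 m
lambda = 145.7 nm

145.7


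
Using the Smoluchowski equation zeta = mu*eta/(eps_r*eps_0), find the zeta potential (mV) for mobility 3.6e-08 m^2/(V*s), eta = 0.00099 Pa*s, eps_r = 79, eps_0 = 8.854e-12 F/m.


Smoluchowski equation: zeta = mu * eta / (eps_r * eps_0)
zeta = 3.6e-08 * 0.00099 / (79 * 8.854e-12)
zeta = 0.050953 V = 50.95 mV

50.95


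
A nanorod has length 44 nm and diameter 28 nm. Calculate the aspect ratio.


Aspect ratio AR = length / diameter
AR = 44 / 28
AR = 1.57

1.57


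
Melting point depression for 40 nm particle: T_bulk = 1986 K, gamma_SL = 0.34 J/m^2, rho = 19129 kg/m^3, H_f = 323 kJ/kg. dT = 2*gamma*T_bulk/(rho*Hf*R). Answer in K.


Radius R = 40/2 = 20 nm = 2e-08 m
Convert H_f = 323 kJ/kg = 323000 J/kg
dT = 2 * gamma_SL * T_bulk / (rho * H_f * R)
dT = 2 * 0.34 * 1986 / (19129 * 323000 * 2e-08)
dT = 10.9 K

10.9


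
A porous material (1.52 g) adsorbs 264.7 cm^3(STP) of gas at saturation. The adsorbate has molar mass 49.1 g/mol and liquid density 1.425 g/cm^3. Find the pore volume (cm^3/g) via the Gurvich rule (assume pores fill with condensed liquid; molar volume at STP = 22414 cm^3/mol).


Moles adsorbed n = V_ads / 22414 = 264.7 / 22414 = 1.180958e-02 mol
Liquid volume V_liq = n * M / rho_liq = 1.180958e-02 * 49.1 / 1.425 = 0.40691 cm^3
Specific pore volume V_pore = V_liq / m_sample = 0.40691 / 1.52
V_pore = 0.2677 cm^3/g

0.2677


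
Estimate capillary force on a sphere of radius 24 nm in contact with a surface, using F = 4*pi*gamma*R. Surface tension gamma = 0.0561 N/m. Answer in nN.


Convert radius: R = 24 nm = 2.4e-08 m
F = 4 * pi * gamma * R
F = 4 * pi * 0.0561 * 2.4e-08
F = 1.69194e-08 N = 16.9194 nN

16.9194


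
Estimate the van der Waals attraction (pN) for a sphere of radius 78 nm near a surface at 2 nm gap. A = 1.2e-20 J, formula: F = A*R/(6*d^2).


Convert to SI: R = 78 nm = 7.8e-08 m, d = 2 nm = 2e-09 m
F = A * R / (6 * d^2)
F = 1.2e-20 * 7.8e-08 / (6 * (2e-09)^2)
F = 3.9e-11 N = 39.0 pN

39.0


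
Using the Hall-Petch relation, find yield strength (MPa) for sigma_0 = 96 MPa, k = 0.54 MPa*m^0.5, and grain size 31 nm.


d = 31 nm = 3.1e-08 m
sqrt(d) = 0.0001760682
Hall-Petch contribution = k / sqrt(d) = 0.54 / 0.0001760682 = 3067.0 MPa
sigma = sigma_0 + k/sqrt(d) = 96 + 3067.0 = 3163.0 MPa

3163.0


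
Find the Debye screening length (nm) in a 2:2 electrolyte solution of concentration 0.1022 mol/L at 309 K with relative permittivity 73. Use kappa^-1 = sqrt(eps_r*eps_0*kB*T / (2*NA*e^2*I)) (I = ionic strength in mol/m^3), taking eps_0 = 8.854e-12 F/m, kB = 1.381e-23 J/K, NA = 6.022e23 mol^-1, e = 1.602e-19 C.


Ionic strength I = 0.1022 * 2^2 * 1000 = 408.8 mol/m^3
kappa^-1 = sqrt(73 * 8.854e-12 * 1.381e-23 * 309 / (2 * 6.022e23 * (1.602e-19)^2 * 408.8))
kappa^-1 = 0.467 nm

0.467


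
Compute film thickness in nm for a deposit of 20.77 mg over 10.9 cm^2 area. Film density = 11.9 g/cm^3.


Convert: m = 20.77 mg = 2.0770e-05 kg, A = 10.9 cm^2 = 1.0900e-03 m^2, rho = 11.9 g/cm^3 = 11900 kg/m^3
t = m / (A * rho)
t = 2.0770e-05 / (1.0900e-03 * 11900)
t = 1.6013e-06 m = 1601.3 nm

1601.3


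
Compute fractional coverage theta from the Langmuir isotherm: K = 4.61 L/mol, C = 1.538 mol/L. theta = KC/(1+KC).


Langmuir isotherm: theta = K*C / (1 + K*C)
K*C = 4.61 * 1.538 = 7.09018
theta = 7.09018 / (1 + 7.09018) = 7.09018 / 8.09018
theta = 0.8764

0.8764


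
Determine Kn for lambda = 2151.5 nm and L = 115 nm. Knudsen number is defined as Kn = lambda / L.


Knudsen number Kn = lambda / L
Kn = 2151.5 / 115
Kn = 18.7087

18.7087


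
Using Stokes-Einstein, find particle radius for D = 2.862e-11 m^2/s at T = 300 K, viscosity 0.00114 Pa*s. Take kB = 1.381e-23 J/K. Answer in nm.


Stokes-Einstein: R = kB*T / (6*pi*eta*D)
R = 1.381e-23 * 300 / (6 * pi * 0.00114 * 2.862e-11)
R = 6.73658e-09 m = 6.74 nm

6.74


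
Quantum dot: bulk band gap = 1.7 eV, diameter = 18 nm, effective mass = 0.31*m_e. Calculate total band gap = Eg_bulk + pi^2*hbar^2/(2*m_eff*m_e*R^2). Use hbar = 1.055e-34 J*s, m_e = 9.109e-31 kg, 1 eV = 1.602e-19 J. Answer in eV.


Radius R = 18/2 nm = 9e-09 m
Confinement energy dE = pi^2 * hbar^2 / (2 * m_eff * m_e * R^2)
dE = pi^2 * (1.055e-34)^2 / (2 * 0.31 * 9.109e-31 * (9e-09)^2) J, divided by 1.602e-19 J/eV
dE = 0.015 eV
Total band gap = E_g(bulk) + dE = 1.7 + 0.015 = 1.715 eV

1.715


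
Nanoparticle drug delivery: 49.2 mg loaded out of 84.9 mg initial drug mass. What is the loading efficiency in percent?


Drug loading efficiency = (drug loaded / drug initial) * 100
DLE = 49.2 / 84.9 * 100
DLE = 0.5795 * 100
DLE = 57.95%

57.95


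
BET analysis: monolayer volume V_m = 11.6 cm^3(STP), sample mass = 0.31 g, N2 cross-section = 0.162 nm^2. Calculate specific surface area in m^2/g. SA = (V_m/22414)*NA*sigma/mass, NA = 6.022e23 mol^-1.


Number of moles in monolayer = V_m / 22414 = 11.6 / 22414 = 0.00051753
Number of molecules = moles * NA = 0.00051753 * 6.022e23
SA = molecules * sigma / mass
SA = (11.6 / 22414) * 6.022e23 * 0.162e-18 / 0.31
SA = 162.9 m^2/g

162.9


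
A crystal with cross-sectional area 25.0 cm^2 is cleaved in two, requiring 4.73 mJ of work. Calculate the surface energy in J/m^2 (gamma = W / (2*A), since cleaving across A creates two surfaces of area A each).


Convert: A = 25.0 cm^2 = 0.0025 m^2, W = 4.73 mJ = 0.00473 J
Cleaving exposes two faces of area A, so total new surface = 2*A and gamma = W / (2*A)
gamma = 0.00473 / (2 * 0.0025)
gamma = 0.946 J/m^2

0.946


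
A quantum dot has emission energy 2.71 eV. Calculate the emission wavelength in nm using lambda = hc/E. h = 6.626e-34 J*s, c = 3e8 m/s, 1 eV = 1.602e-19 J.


Convert energy: E = 2.71 eV = 2.71 * 1.602e-19 = 4.34142e-19 J
lambda = h*c / E = 6.626e-34 * 3e8 / 4.34142e-19
lambda = 4.57869e-07 m = 457.9 nm

457.9


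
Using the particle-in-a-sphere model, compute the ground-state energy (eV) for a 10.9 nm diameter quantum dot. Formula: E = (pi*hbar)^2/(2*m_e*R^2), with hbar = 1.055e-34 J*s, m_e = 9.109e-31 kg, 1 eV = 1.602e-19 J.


Radius R = 10.9/2 = 5.45 nm = 5.45e-09 m
E = (pi * 1.055e-34)^2 / (2 * 9.109e-31 * (5.45e-09)^2)
E(J) = 2.03007e-21
E = E(J) / 1.602e-19 = 0.0127 eV

0.0127


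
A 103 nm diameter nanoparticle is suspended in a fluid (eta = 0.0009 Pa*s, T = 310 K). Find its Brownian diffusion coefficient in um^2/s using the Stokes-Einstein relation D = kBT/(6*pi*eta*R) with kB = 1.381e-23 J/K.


Radius R = 103/2 = 51.5 nm = 5.15e-08 m
D = kB*T / (6*pi*eta*R)
D = 1.381e-23 * 310 / (6 * pi * 0.0009 * 5.15e-08)
D = 4.9001e-12 m^2/s = 4.9 um^2/s

4.9


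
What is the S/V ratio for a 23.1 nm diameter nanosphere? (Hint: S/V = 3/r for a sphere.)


Radius r = 23.1/2 = 11.55 nm
S/V = 3 / r = 3 / 11.55
S/V = 0.2597 nm^-1

0.2597


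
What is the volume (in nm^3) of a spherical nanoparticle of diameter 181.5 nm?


Radius r = 181.5/2 = 90.75 nm
Volume V = (4/3) * pi * r^3
V = (4/3) * pi * (90.75)^3
V = 3130606.7 nm^3

3130606.7


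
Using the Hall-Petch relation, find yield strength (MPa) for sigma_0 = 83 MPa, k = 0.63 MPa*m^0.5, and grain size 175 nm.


d = 175 nm = 1.75e-07 m
sqrt(d) = 0.00041833
Hall-Petch contribution = k / sqrt(d) = 0.63 / 0.00041833 = 1506.0 MPa
sigma = sigma_0 + k/sqrt(d) = 83 + 1506.0 = 1589.0 MPa

1589.0


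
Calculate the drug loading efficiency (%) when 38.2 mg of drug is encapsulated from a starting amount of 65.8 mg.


Drug loading efficiency = (drug loaded / drug initial) * 100
DLE = 38.2 / 65.8 * 100
DLE = 0.5805 * 100
DLE = 58.05%

58.05


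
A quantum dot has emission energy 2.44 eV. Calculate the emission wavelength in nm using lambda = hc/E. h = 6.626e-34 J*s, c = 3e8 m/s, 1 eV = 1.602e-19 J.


Convert energy: E = 2.44 eV = 2.44 * 1.602e-19 = 3.90888e-19 J
lambda = h*c / E = 6.626e-34 * 3e8 / 3.90888e-19
lambda = 5.08534e-07 m = 508.5 nm

508.5


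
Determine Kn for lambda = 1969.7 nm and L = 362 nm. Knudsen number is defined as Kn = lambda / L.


Knudsen number Kn = lambda / L
Kn = 1969.7 / 362
Kn = 5.4412

5.4412


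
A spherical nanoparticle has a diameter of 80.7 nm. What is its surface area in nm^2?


Radius r = 80.7/2 = 40.35 nm
Surface area SA = 4 * pi * r^2
SA = 4 * pi * (40.35)^2
SA = 20459.59 nm^2

20459.59


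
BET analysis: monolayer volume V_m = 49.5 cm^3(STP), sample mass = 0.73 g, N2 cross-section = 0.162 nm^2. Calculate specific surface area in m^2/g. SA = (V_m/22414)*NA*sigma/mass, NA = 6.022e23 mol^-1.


Number of moles in monolayer = V_m / 22414 = 49.5 / 22414 = 0.00220844
Number of molecules = moles * NA = 0.00220844 * 6.022e23
SA = molecules * sigma / mass
SA = (49.5 / 22414) * 6.022e23 * 0.162e-18 / 0.73
SA = 295.1 m^2/g

295.1


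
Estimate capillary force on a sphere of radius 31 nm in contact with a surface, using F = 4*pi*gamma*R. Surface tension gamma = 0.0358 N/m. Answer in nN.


Convert radius: R = 31 nm = 3.1e-08 m
F = 4 * pi * gamma * R
F = 4 * pi * 0.0358 * 3.1e-08
F = 1.39462e-08 N = 13.9462 nN

13.9462


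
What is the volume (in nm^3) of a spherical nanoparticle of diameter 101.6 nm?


Radius r = 101.6/2 = 50.8 nm
Volume V = (4/3) * pi * r^3
V = (4/3) * pi * (50.8)^3
V = 549135.79 nm^3

549135.79


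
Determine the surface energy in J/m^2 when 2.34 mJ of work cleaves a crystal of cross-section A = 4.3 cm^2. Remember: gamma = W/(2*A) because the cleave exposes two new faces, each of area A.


Convert: A = 4.3 cm^2 = 0.00043 m^2, W = 2.34 mJ = 0.00234 J
Cleaving exposes two faces of area A, so total new surface = 2*A and gamma = W / (2*A)
gamma = 0.00234 / (2 * 0.00043)
gamma = 2.721 J/m^2

2.721


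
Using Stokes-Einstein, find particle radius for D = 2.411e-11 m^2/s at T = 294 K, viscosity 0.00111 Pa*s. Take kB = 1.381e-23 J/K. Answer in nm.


Stokes-Einstein: R = kB*T / (6*pi*eta*D)
R = 1.381e-23 * 294 / (6 * pi * 0.00111 * 2.411e-11)
R = 8.04859e-09 m = 8.05 nm

8.05


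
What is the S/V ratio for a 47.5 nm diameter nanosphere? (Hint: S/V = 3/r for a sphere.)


Radius r = 47.5/2 = 23.75 nm
S/V = 3 / r = 3 / 23.75
S/V = 0.1263 nm^-1

0.1263


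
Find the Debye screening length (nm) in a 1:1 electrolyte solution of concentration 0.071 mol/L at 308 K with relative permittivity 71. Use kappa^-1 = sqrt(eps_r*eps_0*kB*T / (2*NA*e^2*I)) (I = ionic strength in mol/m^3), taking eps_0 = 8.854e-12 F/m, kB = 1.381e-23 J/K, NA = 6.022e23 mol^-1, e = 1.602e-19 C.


Ionic strength I = 0.071 * 1^2 * 1000 = 71 mol/m^3
kappa^-1 = sqrt(71 * 8.854e-12 * 1.381e-23 * 308 / (2 * 6.022e23 * (1.602e-19)^2 * 71))
kappa^-1 = 1.104 nm

1.104


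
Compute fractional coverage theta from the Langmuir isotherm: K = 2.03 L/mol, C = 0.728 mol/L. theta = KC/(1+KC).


Langmuir isotherm: theta = K*C / (1 + K*C)
K*C = 2.03 * 0.728 = 1.47784
theta = 1.47784 / (1 + 1.47784) = 1.47784 / 2.47784
theta = 0.5964

0.5964


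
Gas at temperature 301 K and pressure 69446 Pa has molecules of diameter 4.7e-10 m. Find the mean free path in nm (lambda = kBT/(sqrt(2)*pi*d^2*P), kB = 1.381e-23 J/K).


Mean free path: lambda = kB*T / (sqrt(2) * pi * d^2 * P)
lambda = 1.381e-23 * 301 / (sqrt(2) * pi * (4.7e-10)^2 * 69446)
lambda = 6.09891e-08 m
lambda = 60.99 nm

60.99


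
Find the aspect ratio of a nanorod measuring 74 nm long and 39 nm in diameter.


Aspect ratio AR = length / diameter
AR = 74 / 39
AR = 1.9

1.9


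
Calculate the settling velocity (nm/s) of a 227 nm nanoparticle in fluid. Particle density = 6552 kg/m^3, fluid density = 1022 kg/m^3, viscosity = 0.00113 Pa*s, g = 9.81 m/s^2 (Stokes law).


Radius R = 227/2 nm = 1.135e-07 m
Density difference = 6552 - 1022 = 5530 kg/m^3
v = 2 * R^2 * (rho_p - rho_f) * g / (9 * eta)
v = 2 * (1.135e-07)^2 * 5530 * 9.81 / (9 * 0.00113)
v = 1.37434e-07 m/s = 137.4342 nm/s

137.4342


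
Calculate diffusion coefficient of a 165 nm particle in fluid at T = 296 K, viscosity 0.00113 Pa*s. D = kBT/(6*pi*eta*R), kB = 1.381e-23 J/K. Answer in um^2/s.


Radius R = 165/2 = 82.5 nm = 8.25e-08 m
D = kB*T / (6*pi*eta*R)
D = 1.381e-23 * 296 / (6 * pi * 0.00113 * 8.25e-08)
D = 2.32623e-12 m^2/s = 2.326 um^2/s

2.326


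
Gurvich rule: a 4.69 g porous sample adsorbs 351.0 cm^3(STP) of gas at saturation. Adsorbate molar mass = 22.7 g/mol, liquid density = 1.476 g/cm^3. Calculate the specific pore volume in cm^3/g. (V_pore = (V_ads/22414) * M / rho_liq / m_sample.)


Moles adsorbed n = V_ads / 22414 = 351.0 / 22414 = 1.565986e-02 mol
Liquid volume V_liq = n * M / rho_liq = 1.565986e-02 * 22.7 / 1.476 = 0.24084 cm^3
Specific pore volume V_pore = V_liq / m_sample = 0.24084 / 4.69
V_pore = 0.0514 cm^3/g

0.0514


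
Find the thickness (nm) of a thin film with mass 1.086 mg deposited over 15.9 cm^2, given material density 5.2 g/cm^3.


Convert: m = 1.086 mg = 1.0860e-06 kg, A = 15.9 cm^2 = 1.5900e-03 m^2, rho = 5.2 g/cm^3 = 5200 kg/m^3
t = m / (A * rho)
t = 1.0860e-06 / (1.5900e-03 * 5200)
t = 1.3135e-07 m = 131.3 nm

131.3


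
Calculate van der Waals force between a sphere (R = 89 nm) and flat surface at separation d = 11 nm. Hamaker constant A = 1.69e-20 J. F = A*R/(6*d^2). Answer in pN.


Convert to SI: R = 89 nm = 8.9e-08 m, d = 11 nm = 1.1e-08 m
F = A * R / (6 * d^2)
F = 1.69e-20 * 8.9e-08 / (6 * (1.1e-08)^2)
F = 2.07176e-12 N = 2.072 pN

2.072


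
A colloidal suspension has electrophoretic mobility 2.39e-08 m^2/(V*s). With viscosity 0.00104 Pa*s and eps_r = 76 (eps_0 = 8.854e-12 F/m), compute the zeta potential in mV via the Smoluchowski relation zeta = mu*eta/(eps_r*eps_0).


Smoluchowski equation: zeta = mu * eta / (eps_r * eps_0)
zeta = 2.39e-08 * 0.00104 / (76 * 8.854e-12)
zeta = 0.036938 V = 36.94 mV

36.94


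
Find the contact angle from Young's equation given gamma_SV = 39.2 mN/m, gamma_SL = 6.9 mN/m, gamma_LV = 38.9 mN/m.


cos(theta) = (gamma_SV - gamma_SL) / gamma_LV
cos(theta) = (39.2 - 6.9) / 38.9
cos(theta) = 0.830334
theta = arccos(0.830334) = 33.87 degrees

33.87


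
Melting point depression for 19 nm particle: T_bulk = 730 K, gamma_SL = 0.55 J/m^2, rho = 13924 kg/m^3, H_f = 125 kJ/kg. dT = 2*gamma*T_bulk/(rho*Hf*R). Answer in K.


Radius R = 19/2 = 9.5 nm = 9.5e-09 m
Convert H_f = 125 kJ/kg = 125000 J/kg
dT = 2 * gamma_SL * T_bulk / (rho * H_f * R)
dT = 2 * 0.55 * 730 / (13924 * 125000 * 9.5e-09)
dT = 48.6 K

48.6


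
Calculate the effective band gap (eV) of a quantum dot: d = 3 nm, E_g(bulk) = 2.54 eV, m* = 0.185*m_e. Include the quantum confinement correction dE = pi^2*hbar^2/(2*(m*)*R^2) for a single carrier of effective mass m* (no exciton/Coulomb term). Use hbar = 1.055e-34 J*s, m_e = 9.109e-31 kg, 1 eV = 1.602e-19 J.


Radius R = 3/2 nm = 1.5e-09 m
Confinement energy dE = pi^2 * hbar^2 / (2 * m_eff * m_e * R^2)
dE = pi^2 * (1.055e-34)^2 / (2 * 0.185 * 9.109e-31 * (1.5e-09)^2) J, divided by 1.602e-19 J/eV
dE = 0.9042 eV
Total band gap = E_g(bulk) + dE = 2.54 + 0.9042 = 3.4442 eV

3.4442


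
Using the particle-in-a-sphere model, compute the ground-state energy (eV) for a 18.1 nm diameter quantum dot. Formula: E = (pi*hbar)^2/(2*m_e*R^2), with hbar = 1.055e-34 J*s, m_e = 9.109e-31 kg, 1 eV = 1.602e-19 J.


Radius R = 18.1/2 = 9.05 nm = 9.05e-09 m
E = (pi * 1.055e-34)^2 / (2 * 9.109e-31 * (9.05e-09)^2)
E(J) = 7.36219e-22
E = E(J) / 1.602e-19 = 0.0046 eV

0.0046


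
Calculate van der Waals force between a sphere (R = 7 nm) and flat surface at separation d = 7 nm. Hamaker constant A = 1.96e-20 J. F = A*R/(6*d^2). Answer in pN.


Convert to SI: R = 7 nm = 7e-09 m, d = 7 nm = 7e-09 m
F = A * R / (6 * d^2)
F = 1.96e-20 * 7e-09 / (6 * (7e-09)^2)
F = 4.66667e-13 N = 0.467 pN

0.467


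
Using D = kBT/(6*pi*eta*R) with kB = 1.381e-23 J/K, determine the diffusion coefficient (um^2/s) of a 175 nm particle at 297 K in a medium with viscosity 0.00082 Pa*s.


Radius R = 175/2 = 87.5 nm = 8.75e-08 m
D = kB*T / (6*pi*eta*R)
D = 1.381e-23 * 297 / (6 * pi * 0.00082 * 8.75e-08)
D = 3.03268e-12 m^2/s = 3.033 um^2/s

3.033


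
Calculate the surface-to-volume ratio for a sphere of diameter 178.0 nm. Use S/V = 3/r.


Radius r = 178.0/2 = 89 nm
S/V = 3 / r = 3 / 89
S/V = 0.0337 nm^-1

0.0337


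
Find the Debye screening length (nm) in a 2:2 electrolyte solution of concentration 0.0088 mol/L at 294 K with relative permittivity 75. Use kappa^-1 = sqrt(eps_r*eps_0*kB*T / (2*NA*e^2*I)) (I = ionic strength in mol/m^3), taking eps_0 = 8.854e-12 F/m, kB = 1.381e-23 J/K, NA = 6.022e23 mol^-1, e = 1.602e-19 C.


Ionic strength I = 0.0088 * 2^2 * 1000 = 35.2 mol/m^3
kappa^-1 = sqrt(75 * 8.854e-12 * 1.381e-23 * 294 / (2 * 6.022e23 * (1.602e-19)^2 * 35.2))
kappa^-1 = 1.574 nm

1.574


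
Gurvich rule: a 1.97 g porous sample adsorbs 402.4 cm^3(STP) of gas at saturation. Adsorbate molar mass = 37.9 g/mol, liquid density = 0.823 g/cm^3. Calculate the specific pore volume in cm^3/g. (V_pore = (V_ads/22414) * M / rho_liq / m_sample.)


Moles adsorbed n = V_ads / 22414 = 402.4 / 22414 = 1.795307e-02 mol
Liquid volume V_liq = n * M / rho_liq = 1.795307e-02 * 37.9 / 0.823 = 0.82676 cm^3
Specific pore volume V_pore = V_liq / m_sample = 0.82676 / 1.97
V_pore = 0.4197 cm^3/g

0.4197


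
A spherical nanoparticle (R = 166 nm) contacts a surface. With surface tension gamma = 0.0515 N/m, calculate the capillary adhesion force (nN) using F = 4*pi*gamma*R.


Convert radius: R = 166 nm = 1.66e-07 m
F = 4 * pi * gamma * R
F = 4 * pi * 0.0515 * 1.66e-07
F = 1.0743e-07 N = 107.4299 nN

107.4299


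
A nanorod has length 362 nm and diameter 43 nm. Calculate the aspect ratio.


Aspect ratio AR = length / diameter
AR = 362 / 43
AR = 8.42

8.42


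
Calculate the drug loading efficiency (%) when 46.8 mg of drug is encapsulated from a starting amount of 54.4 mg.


Drug loading efficiency = (drug loaded / drug initial) * 100
DLE = 46.8 / 54.4 * 100
DLE = 0.8603 * 100
DLE = 86.03%

86.03


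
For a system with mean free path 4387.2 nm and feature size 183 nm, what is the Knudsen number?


Knudsen number Kn = lambda / L
Kn = 4387.2 / 183
Kn = 23.9738

23.9738


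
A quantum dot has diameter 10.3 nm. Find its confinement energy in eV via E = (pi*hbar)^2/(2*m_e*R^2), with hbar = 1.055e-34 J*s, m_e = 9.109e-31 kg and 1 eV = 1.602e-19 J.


Radius R = 10.3/2 = 5.15 nm = 5.15e-09 m
E = (pi * 1.055e-34)^2 / (2 * 9.109e-31 * (5.15e-09)^2)
E(J) = 2.27347e-21
E = E(J) / 1.602e-19 = 0.0142 eV

0.0142


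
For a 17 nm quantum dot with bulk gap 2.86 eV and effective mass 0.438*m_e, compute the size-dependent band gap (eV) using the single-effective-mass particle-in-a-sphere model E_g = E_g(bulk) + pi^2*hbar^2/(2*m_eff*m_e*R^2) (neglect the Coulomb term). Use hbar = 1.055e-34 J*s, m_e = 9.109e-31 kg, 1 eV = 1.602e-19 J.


Radius R = 17/2 nm = 8.5e-09 m
Confinement energy dE = pi^2 * hbar^2 / (2 * m_eff * m_e * R^2)
dE = pi^2 * (1.055e-34)^2 / (2 * 0.438 * 9.109e-31 * (8.5e-09)^2) J, divided by 1.602e-19 J/eV
dE = 0.0119 eV
Total band gap = E_g(bulk) + dE = 2.86 + 0.0119 = 2.8719 eV

2.8719


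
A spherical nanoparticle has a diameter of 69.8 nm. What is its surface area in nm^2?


Radius r = 69.8/2 = 34.9 nm
Surface area SA = 4 * pi * r^2
SA = 4 * pi * (34.9)^2
SA = 15305.97 nm^2

15305.97


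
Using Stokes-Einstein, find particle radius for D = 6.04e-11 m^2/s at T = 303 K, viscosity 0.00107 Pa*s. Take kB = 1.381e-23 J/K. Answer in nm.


Stokes-Einstein: R = kB*T / (6*pi*eta*D)
R = 1.381e-23 * 303 / (6 * pi * 0.00107 * 6.04e-11)
R = 3.4349e-09 m = 3.43 nm

3.43


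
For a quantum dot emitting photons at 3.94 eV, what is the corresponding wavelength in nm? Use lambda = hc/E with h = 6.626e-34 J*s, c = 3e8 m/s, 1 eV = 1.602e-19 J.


Convert energy: E = 3.94 eV = 3.94 * 1.602e-19 = 6.31188e-19 J
lambda = h*c / E = 6.626e-34 * 3e8 / 6.31188e-19
lambda = 3.1493e-07 m = 314.9 nm

314.9


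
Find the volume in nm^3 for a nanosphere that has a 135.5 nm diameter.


Radius r = 135.5/2 = 67.75 nm
Volume V = (4/3) * pi * r^3
V = (4/3) * pi * (67.75)^3
V = 1302616.3 nm^3

1302616.3


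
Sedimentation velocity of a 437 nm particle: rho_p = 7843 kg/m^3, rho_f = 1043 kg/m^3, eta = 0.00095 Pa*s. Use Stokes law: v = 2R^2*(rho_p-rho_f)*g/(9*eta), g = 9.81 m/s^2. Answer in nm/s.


Radius R = 437/2 nm = 2.185e-07 m
Density difference = 7843 - 1043 = 6800 kg/m^3
v = 2 * R^2 * (rho_p - rho_f) * g / (9 * eta)
v = 2 * (2.185e-07)^2 * 6800 * 9.81 / (9 * 0.00095)
v = 7.4498e-07 m/s = 744.9801 nm/s

744.9801


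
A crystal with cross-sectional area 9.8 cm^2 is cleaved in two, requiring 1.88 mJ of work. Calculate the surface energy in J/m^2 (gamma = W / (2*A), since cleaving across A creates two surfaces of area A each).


Convert: A = 9.8 cm^2 = 0.00098 m^2, W = 1.88 mJ = 0.00188 J
Cleaving exposes two faces of area A, so total new surface = 2*A and gamma = W / (2*A)
gamma = 0.00188 / (2 * 0.00098)
gamma = 0.959 J/m^2

0.959


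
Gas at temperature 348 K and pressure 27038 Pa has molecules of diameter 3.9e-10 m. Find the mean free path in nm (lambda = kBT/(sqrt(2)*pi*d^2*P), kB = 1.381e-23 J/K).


Mean free path: lambda = kB*T / (sqrt(2) * pi * d^2 * P)
lambda = 1.381e-23 * 348 / (sqrt(2) * pi * (3.9e-10)^2 * 27038)
lambda = 2.63029e-07 m
lambda = 263.03 nm

263.03


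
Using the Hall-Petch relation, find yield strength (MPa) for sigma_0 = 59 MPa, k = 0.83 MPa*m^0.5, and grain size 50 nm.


d = 50 nm = 5e-08 m
sqrt(d) = 0.0002236068
Hall-Petch contribution = k / sqrt(d) = 0.83 / 0.0002236068 = 3711.9 MPa
sigma = sigma_0 + k/sqrt(d) = 59 + 3711.9 = 3770.9 MPa

3770.9


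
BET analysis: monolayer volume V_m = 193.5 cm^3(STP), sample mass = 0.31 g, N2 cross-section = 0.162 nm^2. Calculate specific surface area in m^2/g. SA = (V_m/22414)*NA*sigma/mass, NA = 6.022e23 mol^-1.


Number of moles in monolayer = V_m / 22414 = 193.5 / 22414 = 0.008633
Number of molecules = moles * NA = 0.008633 * 6.022e23
SA = molecules * sigma / mass
SA = (193.5 / 22414) * 6.022e23 * 0.162e-18 / 0.31
SA = 2716.8 m^2/g

2716.8


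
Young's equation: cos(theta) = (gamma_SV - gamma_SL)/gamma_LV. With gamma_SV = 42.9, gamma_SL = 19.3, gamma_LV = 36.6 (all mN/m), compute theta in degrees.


cos(theta) = (gamma_SV - gamma_SL) / gamma_LV
cos(theta) = (42.9 - 19.3) / 36.6
cos(theta) = 0.644809
theta = arccos(0.644809) = 49.85 degrees

49.85


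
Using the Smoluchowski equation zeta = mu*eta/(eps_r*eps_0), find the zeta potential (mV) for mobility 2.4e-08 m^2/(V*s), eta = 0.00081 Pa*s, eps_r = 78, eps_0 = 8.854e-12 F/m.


Smoluchowski equation: zeta = mu * eta / (eps_r * eps_0)
zeta = 2.4e-08 * 0.00081 / (78 * 8.854e-12)
zeta = 0.028149 V = 28.15 mV

28.15


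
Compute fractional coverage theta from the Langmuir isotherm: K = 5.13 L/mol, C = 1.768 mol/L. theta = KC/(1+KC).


Langmuir isotherm: theta = K*C / (1 + K*C)
K*C = 5.13 * 1.768 = 9.06984
theta = 9.06984 / (1 + 9.06984) = 9.06984 / 10.06984
theta = 0.9007

0.9007


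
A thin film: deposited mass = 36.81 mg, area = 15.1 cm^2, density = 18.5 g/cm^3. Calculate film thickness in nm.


Convert: m = 36.81 mg = 3.6810e-05 kg, A = 15.1 cm^2 = 1.5100e-03 m^2, rho = 18.5 g/cm^3 = 18500 kg/m^3
t = m / (A * rho)
t = 3.6810e-05 / (1.5100e-03 * 18500)
t = 1.3177e-06 m = 1317.7 nm

1317.7


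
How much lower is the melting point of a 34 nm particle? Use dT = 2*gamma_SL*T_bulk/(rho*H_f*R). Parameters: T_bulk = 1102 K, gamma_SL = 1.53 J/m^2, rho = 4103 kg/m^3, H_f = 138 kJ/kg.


Radius R = 34/2 = 17 nm = 1.7e-08 m
Convert H_f = 138 kJ/kg = 138000 J/kg
dT = 2 * gamma_SL * T_bulk / (rho * H_f * R)
dT = 2 * 1.53 * 1102 / (4103 * 138000 * 1.7e-08)
dT = 350.3 K

350.3


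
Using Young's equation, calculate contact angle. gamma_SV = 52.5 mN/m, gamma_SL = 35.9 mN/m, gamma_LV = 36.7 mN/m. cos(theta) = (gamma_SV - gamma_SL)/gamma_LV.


cos(theta) = (gamma_SV - gamma_SL) / gamma_LV
cos(theta) = (52.5 - 35.9) / 36.7
cos(theta) = 0.452316
theta = arccos(0.452316) = 63.11 degrees

63.11


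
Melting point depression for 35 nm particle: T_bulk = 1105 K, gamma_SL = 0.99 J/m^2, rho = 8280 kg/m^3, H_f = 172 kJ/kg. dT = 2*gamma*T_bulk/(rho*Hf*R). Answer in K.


Radius R = 35/2 = 17.5 nm = 1.75e-08 m
Convert H_f = 172 kJ/kg = 172000 J/kg
dT = 2 * gamma_SL * T_bulk / (rho * H_f * R)
dT = 2 * 0.99 * 1105 / (8280 * 172000 * 1.75e-08)
dT = 87.8 K

87.8


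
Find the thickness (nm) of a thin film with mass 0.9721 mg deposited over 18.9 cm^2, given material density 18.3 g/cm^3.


Convert: m = 0.9721 mg = 9.7210e-07 kg, A = 18.9 cm^2 = 1.8900e-03 m^2, rho = 18.3 g/cm^3 = 18300 kg/m^3
t = m / (A * rho)
t = 9.7210e-07 / (1.8900e-03 * 18300)
t = 2.8106e-08 m = 28.1 nm

28.1


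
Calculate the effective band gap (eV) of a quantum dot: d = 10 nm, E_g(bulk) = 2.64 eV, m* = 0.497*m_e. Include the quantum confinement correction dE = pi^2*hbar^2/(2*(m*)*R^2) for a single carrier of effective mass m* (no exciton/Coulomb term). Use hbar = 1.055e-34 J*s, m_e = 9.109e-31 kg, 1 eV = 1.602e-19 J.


Radius R = 10/2 nm = 5e-09 m
Confinement energy dE = pi^2 * hbar^2 / (2 * m_eff * m_e * R^2)
dE = pi^2 * (1.055e-34)^2 / (2 * 0.497 * 9.109e-31 * (5e-09)^2) J, divided by 1.602e-19 J/eV
dE = 0.0303 eV
Total band gap = E_g(bulk) + dE = 2.64 + 0.0303 = 2.6703 eV

2.6703


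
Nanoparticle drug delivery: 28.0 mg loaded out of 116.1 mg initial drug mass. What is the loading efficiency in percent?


Drug loading efficiency = (drug loaded / drug initial) * 100
DLE = 28.0 / 116.1 * 100
DLE = 0.2412 * 100
DLE = 24.12%

24.12


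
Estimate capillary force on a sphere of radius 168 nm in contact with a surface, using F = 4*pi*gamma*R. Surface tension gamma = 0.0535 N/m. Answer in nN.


Convert radius: R = 168 nm = 1.68e-07 m
F = 4 * pi * gamma * R
F = 4 * pi * 0.0535 * 1.68e-07
F = 1.12947e-07 N = 112.9465 nN

112.9465


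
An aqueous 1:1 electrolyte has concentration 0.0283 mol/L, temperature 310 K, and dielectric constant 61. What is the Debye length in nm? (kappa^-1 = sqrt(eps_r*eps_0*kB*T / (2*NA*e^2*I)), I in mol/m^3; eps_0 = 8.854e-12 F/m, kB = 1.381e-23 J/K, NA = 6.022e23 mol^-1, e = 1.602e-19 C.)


Ionic strength I = 0.0283 * 1^2 * 1000 = 28.3 mol/m^3
kappa^-1 = sqrt(61 * 8.854e-12 * 1.381e-23 * 310 / (2 * 6.022e23 * (1.602e-19)^2 * 28.3))
kappa^-1 = 1.626 nm

1.626


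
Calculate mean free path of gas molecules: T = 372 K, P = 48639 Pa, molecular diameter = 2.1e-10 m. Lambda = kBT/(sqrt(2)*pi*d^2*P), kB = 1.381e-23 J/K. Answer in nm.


Mean free path: lambda = kB*T / (sqrt(2) * pi * d^2 * P)
lambda = 1.381e-23 * 372 / (sqrt(2) * pi * (2.1e-10)^2 * 48639)
lambda = 5.39074e-07 m
lambda = 539.07 nm

539.07


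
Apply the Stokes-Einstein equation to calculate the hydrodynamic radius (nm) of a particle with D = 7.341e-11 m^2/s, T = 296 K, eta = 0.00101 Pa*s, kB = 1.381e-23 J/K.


Stokes-Einstein: R = kB*T / (6*pi*eta*D)
R = 1.381e-23 * 296 / (6 * pi * 0.00101 * 7.341e-11)
R = 2.92488e-09 m = 2.92 nm

2.92


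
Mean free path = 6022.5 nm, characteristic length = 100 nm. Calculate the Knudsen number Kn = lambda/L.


Knudsen number Kn = lambda / L
Kn = 6022.5 / 100
Kn = 60.225

60.225


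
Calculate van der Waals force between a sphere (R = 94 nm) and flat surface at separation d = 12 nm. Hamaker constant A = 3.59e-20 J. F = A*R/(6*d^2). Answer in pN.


Convert to SI: R = 94 nm = 9.4e-08 m, d = 12 nm = 1.2e-08 m
F = A * R / (6 * d^2)
F = 3.59e-20 * 9.4e-08 / (6 * (1.2e-08)^2)
F = 3.90579e-12 N = 3.906 pN

3.906


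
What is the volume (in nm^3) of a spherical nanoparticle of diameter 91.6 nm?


Radius r = 91.6/2 = 45.8 nm
Volume V = (4/3) * pi * r^3
V = (4/3) * pi * (45.8)^3
V = 402425.08 nm^3

402425.08


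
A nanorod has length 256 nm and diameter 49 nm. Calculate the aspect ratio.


Aspect ratio AR = length / diameter
AR = 256 / 49
AR = 5.22

5.22


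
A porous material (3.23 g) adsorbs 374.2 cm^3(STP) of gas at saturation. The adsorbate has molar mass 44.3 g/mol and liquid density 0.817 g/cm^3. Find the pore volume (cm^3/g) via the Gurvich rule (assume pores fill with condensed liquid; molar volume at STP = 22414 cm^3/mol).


Moles adsorbed n = V_ads / 22414 = 374.2 / 22414 = 1.669492e-02 mol
Liquid volume V_liq = n * M / rho_liq = 1.669492e-02 * 44.3 / 0.817 = 0.90524 cm^3
Specific pore volume V_pore = V_liq / m_sample = 0.90524 / 3.23
V_pore = 0.2803 cm^3/g

0.2803


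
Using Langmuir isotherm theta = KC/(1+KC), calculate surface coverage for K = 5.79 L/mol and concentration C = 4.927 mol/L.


Langmuir isotherm: theta = K*C / (1 + K*C)
K*C = 5.79 * 4.927 = 28.52733
theta = 28.52733 / (1 + 28.52733) = 28.52733 / 29.52733
theta = 0.9661

0.9661


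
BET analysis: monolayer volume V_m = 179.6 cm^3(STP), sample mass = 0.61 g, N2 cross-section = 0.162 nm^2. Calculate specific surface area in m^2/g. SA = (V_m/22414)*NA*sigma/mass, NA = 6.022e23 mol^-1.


Number of moles in monolayer = V_m / 22414 = 179.6 / 22414 = 0.00801285
Number of molecules = moles * NA = 0.00801285 * 6.022e23
SA = molecules * sigma / mass
SA = (179.6 / 22414) * 6.022e23 * 0.162e-18 / 0.61
SA = 1281.5 m^2/g

1281.5


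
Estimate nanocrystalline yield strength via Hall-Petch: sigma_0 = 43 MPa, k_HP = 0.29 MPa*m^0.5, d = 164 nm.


d = 164 nm = 1.64e-07 m
sqrt(d) = 0.0004049691
Hall-Petch contribution = k / sqrt(d) = 0.29 / 0.0004049691 = 716.1 MPa
sigma = sigma_0 + k/sqrt(d) = 43 + 716.1 = 759.1 MPa

759.1


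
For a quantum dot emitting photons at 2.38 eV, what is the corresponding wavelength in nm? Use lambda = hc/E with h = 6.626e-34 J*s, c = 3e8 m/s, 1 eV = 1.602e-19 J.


Convert energy: E = 2.38 eV = 2.38 * 1.602e-19 = 3.81276e-19 J
lambda = h*c / E = 6.626e-34 * 3e8 / 3.81276e-19
lambda = 5.21355e-07 m = 521.4 nm

521.4


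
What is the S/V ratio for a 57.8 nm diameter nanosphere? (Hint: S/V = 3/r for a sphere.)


Radius r = 57.8/2 = 28.9 nm
S/V = 3 / r = 3 / 28.9
S/V = 0.1038 nm^-1

0.1038


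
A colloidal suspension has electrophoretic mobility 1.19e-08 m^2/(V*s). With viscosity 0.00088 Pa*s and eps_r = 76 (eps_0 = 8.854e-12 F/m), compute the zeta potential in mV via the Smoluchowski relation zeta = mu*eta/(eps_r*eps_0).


Smoluchowski equation: zeta = mu * eta / (eps_r * eps_0)
zeta = 1.19e-08 * 0.00088 / (76 * 8.854e-12)
zeta = 0.015562 V = 15.56 mV

15.56


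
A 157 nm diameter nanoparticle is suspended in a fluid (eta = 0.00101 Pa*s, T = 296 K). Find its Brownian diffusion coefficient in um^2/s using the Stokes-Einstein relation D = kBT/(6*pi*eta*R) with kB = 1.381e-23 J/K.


Radius R = 157/2 = 78.5 nm = 7.85e-08 m
D = kB*T / (6*pi*eta*R)
D = 1.381e-23 * 296 / (6 * pi * 0.00101 * 7.85e-08)
D = 2.73523e-12 m^2/s = 2.735 um^2/s

2.735


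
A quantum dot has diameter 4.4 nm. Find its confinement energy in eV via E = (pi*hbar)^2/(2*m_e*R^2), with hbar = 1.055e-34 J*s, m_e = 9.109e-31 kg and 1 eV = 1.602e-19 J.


Radius R = 4.4/2 = 2.2 nm = 2.2e-09 m
E = (pi * 1.055e-34)^2 / (2 * 9.109e-31 * (2.2e-09)^2)
E(J) = 1.24583e-20
E = E(J) / 1.602e-19 = 0.0778 eV

0.0778


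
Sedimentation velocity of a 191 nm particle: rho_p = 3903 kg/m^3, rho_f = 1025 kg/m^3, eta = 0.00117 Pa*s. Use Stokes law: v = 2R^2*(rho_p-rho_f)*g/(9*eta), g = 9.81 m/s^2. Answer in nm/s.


Radius R = 191/2 nm = 9.55e-08 m
Density difference = 3903 - 1025 = 2878 kg/m^3
v = 2 * R^2 * (rho_p - rho_f) * g / (9 * eta)
v = 2 * (9.55e-08)^2 * 2878 * 9.81 / (9 * 0.00117)
v = 4.89067e-08 m/s = 48.9067 nm/s

48.9067


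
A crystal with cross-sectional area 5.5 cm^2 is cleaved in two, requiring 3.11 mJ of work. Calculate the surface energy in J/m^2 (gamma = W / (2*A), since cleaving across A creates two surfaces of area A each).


Convert: A = 5.5 cm^2 = 0.00055 m^2, W = 3.11 mJ = 0.00311 J
Cleaving exposes two faces of area A, so total new surface = 2*A and gamma = W / (2*A)
gamma = 0.00311 / (2 * 0.00055)
gamma = 2.827 J/m^2

2.827


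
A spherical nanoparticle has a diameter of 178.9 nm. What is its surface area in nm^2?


Radius r = 178.9/2 = 89.45 nm
Surface area SA = 4 * pi * r^2
SA = 4 * pi * (89.45)^2
SA = 100547.33 nm^2

100547.33


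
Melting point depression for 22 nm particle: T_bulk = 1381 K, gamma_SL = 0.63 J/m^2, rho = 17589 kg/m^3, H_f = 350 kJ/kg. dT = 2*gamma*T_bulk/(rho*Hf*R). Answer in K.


Radius R = 22/2 = 11 nm = 1.1e-08 m
Convert H_f = 350 kJ/kg = 350000 J/kg
dT = 2 * gamma_SL * T_bulk / (rho * H_f * R)
dT = 2 * 0.63 * 1381 / (17589 * 350000 * 1.1e-08)
dT = 25.7 K

25.7


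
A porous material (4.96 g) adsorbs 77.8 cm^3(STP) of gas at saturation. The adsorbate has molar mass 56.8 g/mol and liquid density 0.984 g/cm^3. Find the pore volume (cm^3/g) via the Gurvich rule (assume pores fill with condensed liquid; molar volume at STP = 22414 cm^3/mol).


Moles adsorbed n = V_ads / 22414 = 77.8 / 22414 = 3.471045e-03 mol
Liquid volume V_liq = n * M / rho_liq = 3.471045e-03 * 56.8 / 0.984 = 0.20036 cm^3
Specific pore volume V_pore = V_liq / m_sample = 0.20036 / 4.96
V_pore = 0.0404 cm^3/g

0.0404
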